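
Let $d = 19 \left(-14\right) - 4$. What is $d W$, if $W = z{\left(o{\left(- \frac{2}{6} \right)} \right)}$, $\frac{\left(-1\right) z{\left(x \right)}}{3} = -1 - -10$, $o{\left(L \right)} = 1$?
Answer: $7290$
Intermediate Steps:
$d = -270$ ($d = -266 - 4 = -270$)
$z{\left(x \right)} = -27$ ($z{\left(x \right)} = - 3 \left(-1 - -10\right) = - 3 \left(-1 + 10\right) = \left(-3\right) 9 = -27$)
$W = -27$
$d W = \left(-270\right) \left(-27\right) = 7290$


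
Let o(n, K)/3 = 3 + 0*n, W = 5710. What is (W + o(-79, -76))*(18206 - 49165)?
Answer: -177054521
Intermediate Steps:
o(n, K) = 9 (o(n, K) = 3*(3 + 0*n) = 3*(3 + 0) = 3*3 = 9)
(W + o(-79, -76))*(18206 - 49165) = (5710 + 9)*(18206 - 49165) = 5719*(-30959) = -177054521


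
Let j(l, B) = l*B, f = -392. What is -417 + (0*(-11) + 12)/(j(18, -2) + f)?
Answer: -44622/107 ≈ -417.03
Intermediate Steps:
j(l, B) = B*l
-417 + (0*(-11) + 12)/(j(18, -2) + f) = -417 + (0*(-11) + 12)/(-2*18 - 392) = -417 + (0 + 12)/(-36 - 392) = -417 + 12/(-428) = -417 - 1/428*12 = -417 - 3/107 = -44622/107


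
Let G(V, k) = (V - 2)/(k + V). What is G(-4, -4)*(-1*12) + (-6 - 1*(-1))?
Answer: -14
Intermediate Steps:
G(V, k) = (-2 + V)/(V + k)
G(-4, -4)*(-1*12) + (-6 - 1*(-1)) = ((-2 - 4)/(-4 - 4))*(-1*12) + (-6 - 1*(-1)) = (-6/(-8))*(-12) + (-6 + 1) = -1/8*(-6)*(-12) - 5 = (3/4)*(-12) - 5 = -9 - 5 = -14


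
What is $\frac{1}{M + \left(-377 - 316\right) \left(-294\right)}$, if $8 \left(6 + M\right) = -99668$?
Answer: $\frac{2}{382555} \approx 5.228 \cdot 10^{-6}$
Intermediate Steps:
$M = - \frac{24929}{2}$ ($M = -6 + \frac{1}{8} \left(-99668\right) = -6 - \frac{24917}{2} = - \frac{24929}{2} \approx -12465.0$)
$\frac{1}{M + \left(-377 - 316\right) \left(-294\right)} = \frac{1}{- \frac{24929}{2} + \left(-377 - 316\right) \left(-294\right)} = \frac{1}{- \frac{24929}{2} - -203742} = \frac{1}{- \frac{24929}{2} + 203742} = \frac{1}{\frac{382555}{2}} = \frac{2}{382555}$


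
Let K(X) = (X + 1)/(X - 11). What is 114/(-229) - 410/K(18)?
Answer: -659396/4351 ≈ -151.55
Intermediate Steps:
K(X) = (1 + X)/(-11 + X)
114/(-229) - 410/K(18) = 114/(-229) - 410*(-11 + 18)/(1 + 18) = 114*(-1/229) - 410/(19/7) = -114/229 - 410/((1/7)*19) = -114/229 - 410/19/7 = -114/229 - 410*7/19 = -114/229 - 2870/19 = -659396/4351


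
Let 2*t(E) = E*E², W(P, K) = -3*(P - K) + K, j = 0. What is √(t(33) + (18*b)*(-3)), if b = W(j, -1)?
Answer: 9*√898/2 ≈ 134.85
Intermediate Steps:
W(P, K) = -3*P + 4*K (W(P, K) = (-3*P + 3*K) + K = -3*P + 4*K)
t(E) = E³/2 (t(E) = (E*E²)/2 = E³/2)
b = -4 (b = -3*0 + 4*(-1) = 0 - 4 = -4)
√(t(33) + (18*b)*(-3)) = √((½)*33³ + (18*(-4))*(-3)) = √((½)*35937 - 72*(-3)) = √(35937/2 + 216) = √(36369/2) = 9*√898/2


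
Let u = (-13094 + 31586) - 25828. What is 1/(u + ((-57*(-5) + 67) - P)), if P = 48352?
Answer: -1/55336 ≈ -1.8071e-5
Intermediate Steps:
u = -7336 (u = 18492 - 25828 = -7336)
1/(u + ((-57*(-5) + 67) - P)) = 1/(-7336 + ((-57*(-5) + 67) - 1*48352)) = 1/(-7336 + ((285 + 67) - 48352)) = 1/(-7336 + (352 - 48352)) = 1/(-7336 - 48000) = 1/(-55336) = -1/55336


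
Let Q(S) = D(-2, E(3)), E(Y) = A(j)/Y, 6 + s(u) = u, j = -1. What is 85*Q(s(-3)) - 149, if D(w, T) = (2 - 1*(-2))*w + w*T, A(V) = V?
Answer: -2317/3 ≈ -772.33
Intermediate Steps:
s(u) = -6 + u
E(Y) = -1/Y
D(w, T) = 4*w + T*w (D(w, T) = (2 + 2)*w + T*w = 4*w + T*w)
Q(S) = -22/3 (Q(S) = -2*(4 - 1/3) = -2*11/3 = -22/3)
85*Q(s(-3)) - 149 = 85*(-22/3) - 149 = -1870/3 - 149 = -2317/3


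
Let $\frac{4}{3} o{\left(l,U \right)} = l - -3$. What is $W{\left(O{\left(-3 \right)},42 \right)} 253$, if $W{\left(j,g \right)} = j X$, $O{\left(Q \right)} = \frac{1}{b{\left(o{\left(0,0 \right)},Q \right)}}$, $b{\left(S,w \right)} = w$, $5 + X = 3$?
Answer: $\frac{506}{3} \approx 168.67$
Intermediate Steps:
$X = -2$ ($X = -5 + 3 = -2$)
$o{\left(l,U \right)} = \frac{9}{4} + \frac{3 l}{4}$ ($o{\left(l,U \right)} = \frac{3 \left(l - -3\right)}{4} = \frac{3 \left(l + 3\right)}{4} = \frac{3 \left(3 + l\right)}{4} = \frac{9}{4} + \frac{3 l}{4}$)
$O{\left(Q \right)} = \frac{1}{Q}$
$W{\left(j,g \right)} = - 2 j$ ($W{\left(j,g \right)} = j \left(-2\right) = - 2 j$)
$W{\left(O{\left(-3 \right)},42 \right)} 253 = - \frac{2}{-3} \cdot 253 = \left(-2\right) \left(- \frac{1}{3}\right) 253 = \frac{2}{3} \cdot 253 = \frac{506}{3}$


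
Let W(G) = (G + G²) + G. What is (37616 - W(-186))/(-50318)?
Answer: -1696/25159 ≈ -0.067411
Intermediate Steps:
W(G) = G² + 2*G
(37616 - W(-186))/(-50318) = (37616 - (-186)*(2 - 186))/(-50318) = (37616 - (-186)*(-184))*(-1/50318) = (37616 - 1*34224)*(-1/50318) = (37616 - 34224)*(-1/50318) = 3392*(-1/50318) = -1696/25159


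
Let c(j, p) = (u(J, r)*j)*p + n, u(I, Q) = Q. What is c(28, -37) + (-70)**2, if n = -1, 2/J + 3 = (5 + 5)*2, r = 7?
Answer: -2353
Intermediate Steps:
J = 2/17 (J = 2/(-3 + (5 + 5)*2) = 2/(-3 + 10*2) = 2/(-3 + 20) = 2/17 ≈ 0.11765)
c(j, p) = -1 + 7*j*p (c(j, p) = (7*j)*p - 1 = 7*j*p - 1 = -1 + 7*j*p)
c(28, -37) + (-70)**2 = (-1 + 7*28*(-37)) + (-70)**2 = (-1 - 7252) + 4900 = -7253 + 4900 = -2353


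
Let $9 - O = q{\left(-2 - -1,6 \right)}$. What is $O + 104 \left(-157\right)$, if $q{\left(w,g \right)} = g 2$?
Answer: $-16331$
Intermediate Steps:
$q{\left(w,g \right)} = 2 g$
$O = -3$ ($O = 9 - 2 \cdot 6 = 9 - 12 = -3$)
$O + 104 \left(-157\right) = -3 + 104 \left(-157\right) = -3 - 16328 = -16331$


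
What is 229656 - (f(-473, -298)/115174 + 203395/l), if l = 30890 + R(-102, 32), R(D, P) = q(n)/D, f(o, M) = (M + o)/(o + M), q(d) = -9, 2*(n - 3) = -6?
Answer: 1462056848823831/6366473198 ≈ 2.2965e+5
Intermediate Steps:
n = 0 (n = 3 + (½)*(-6) = 3 - 3 = 0)
f(o, M) = 1 (f(o, M) = (M + o)/(M + o) = 1)
R(D, P) = -9/D
l = 1050263/34 (l = 30890 - 9/(-102) = 30890 - 9*(-1/102) = 30890 + 3/34 = 1050263/34 ≈ 30890.)
229656 - (f(-473, -298)/115174 + 203395/l) = 229656 - (1/115174 + 203395/(1050263/34)) = 229656 - (1*(1/115174) + 203395*(34/1050263)) = 229656 - (1/115174 + 363970/55277) = 229656 - 1*41919936057/6366473198 = 229656 - 41919936057/6366473198 = 1462056848823831/6366473198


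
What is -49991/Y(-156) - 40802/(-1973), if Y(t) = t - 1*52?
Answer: 107119059/410384 ≈ 261.02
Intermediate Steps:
Y(t) = -52 + t (Y(t) = t - 52 = -52 + t)
-49991/Y(-156) - 40802/(-1973) = -49991/(-52 - 156) - 40802/(-1973) = -49991/(-208) - 40802*(-1/1973) = -49991*(-1/208) + 40802/1973 = 49991/208 + 40802/1973 = 107119059/410384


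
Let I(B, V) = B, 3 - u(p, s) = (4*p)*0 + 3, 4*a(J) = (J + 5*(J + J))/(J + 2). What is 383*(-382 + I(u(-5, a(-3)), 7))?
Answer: -146306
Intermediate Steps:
a(J) = 11*J/(4*(2 + J)) (a(J) = ((J + 5*(J + J))/(J + 2))/4 = ((J + 5*(2*J))/(2 + J))/4 = ((J + 10*J)/(2 + J))/4 = ((11*J)/(2 + J))/4 = (11*J/(2 + J))/4 = 11*J/(4*(2 + J)))
u(p, s) = 0 (u(p, s) = 3 - ((4*p)*0 + 3) = 3 - (0 + 3) = 3 - 1*3 = 3 - 3 = 0)
383*(-382 + I(u(-5, a(-3)), 7)) = 383*(-382 + 0) = 383*(-382) = -146306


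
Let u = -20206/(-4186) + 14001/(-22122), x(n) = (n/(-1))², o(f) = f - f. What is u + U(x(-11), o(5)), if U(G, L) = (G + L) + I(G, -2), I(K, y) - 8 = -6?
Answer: 1963086677/15433782 ≈ 127.19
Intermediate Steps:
o(f) = 0
I(K, y) = 2 (I(K, y) = 8 - 6 = 2)
x(n) = n² (x(n) = (n*(-1))² = (-n)² = n²)
U(G, L) = 2 + G + L (U(G, L) = (G + L) + 2 = 2 + G + L)
u = 64731491/15433782 (u = -20206*(-1/4186) + 14001*(-1/22122) = 10103/2093 - 4667/7374 = 64731491/15433782 ≈ 4.1941)
u + U(x(-11), o(5)) = 64731491/15433782 + (2 + (-11)² + 0) = 64731491/15433782 + (2 + 121 + 0) = 64731491/15433782 + 123 = 1963086677/15433782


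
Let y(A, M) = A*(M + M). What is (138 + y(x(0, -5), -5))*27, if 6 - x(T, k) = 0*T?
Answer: 2106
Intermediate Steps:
x(T, k) = 6 (x(T, k) = 6 - 0*T = 6 - 1*0 = 6 + 0 = 6)
y(A, M) = 2*A*M (y(A, M) = A*(2*M) = 2*A*M)
(138 + y(x(0, -5), -5))*27 = (138 + 2*6*(-5))*27 = (138 - 60)*27 = 78*27 = 2106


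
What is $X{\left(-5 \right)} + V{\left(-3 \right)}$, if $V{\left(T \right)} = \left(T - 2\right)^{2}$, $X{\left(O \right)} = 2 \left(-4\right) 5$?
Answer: $-15$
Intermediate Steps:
$X{\left(O \right)} = -40$ ($X{\left(O \right)} = \left(-8\right) 5 = -40$)
$V{\left(T \right)} = \left(-2 + T\right)^{2}$
$X{\left(-5 \right)} + V{\left(-3 \right)} = -40 + \left(-2 - 3\right)^{2} = -40 + \left(-5\right)^{2} = -40 + 25 = -15$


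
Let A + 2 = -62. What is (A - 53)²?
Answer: 13689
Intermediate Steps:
A = -64 (A = -2 - 62 = -64)
(A - 53)² = (-64 - 53)² = (-117)² = 13689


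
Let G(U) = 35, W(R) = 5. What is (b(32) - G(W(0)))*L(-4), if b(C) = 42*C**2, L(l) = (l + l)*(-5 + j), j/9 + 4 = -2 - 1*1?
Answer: 23377312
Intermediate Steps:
j = -63 (j = -36 + 9*(-2 - 1*1) = -36 + 9*(-2 - 1) = -36 + 9*(-3) = -36 - 27 = -63)
L(l) = -136*l (L(l) = (l + l)*(-5 - 63) = (2*l)*(-68) = -136*l)
(b(32) - G(W(0)))*L(-4) = (42*32**2 - 1*35)*(-136*(-4)) = (42*1024 - 35)*544 = (43008 - 35)*544 = 42973*544 = 23377312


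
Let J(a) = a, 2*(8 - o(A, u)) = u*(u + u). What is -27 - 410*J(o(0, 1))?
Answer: -2897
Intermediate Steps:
o(A, u) = 8 - u² (o(A, u) = 8 - u*(u + u)/2 = 8 - u*2*u/2 = 8 - u²)
-27 - 410*J(o(0, 1)) = -27 - 410*(8 - 1*1²) = -27 - 410*(8 - 1*1) = -27 - 410*(8 - 1) = -27 - 410*7 = -27 - 2870 = -2897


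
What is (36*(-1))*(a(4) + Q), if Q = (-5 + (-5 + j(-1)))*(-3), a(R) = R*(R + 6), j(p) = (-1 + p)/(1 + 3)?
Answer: -2574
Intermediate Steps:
j(p) = -1/4 + p/4 (j(p) = (-1 + p)/4 = (-1 + p)*(1/4) = -1/4 + p/4)
a(R) = R*(6 + R)
Q = 63/2 (Q = (-5 + (-5 + (-1/4 + (1/4)*(-1))))*(-3) = (-5 + (-5 + (-1/4 - 1/4)))*(-3) = (-5 + (-5 - 1/2))*(-3) = (-5 - 11/2)*(-3) = -21/2*(-3) = 63/2 ≈ 31.500)
(36*(-1))*(a(4) + Q) = (36*(-1))*(4*(6 + 4) + 63/2) = -36*(4*10 + 63/2) = -36*(40 + 63/2) = -36*143/2 = -2574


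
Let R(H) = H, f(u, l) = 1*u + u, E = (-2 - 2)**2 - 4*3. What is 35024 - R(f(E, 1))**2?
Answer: 34960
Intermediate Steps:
E = 4 (E = (-4)**2 - 12 = 16 - 12 = 4)
f(u, l) = 2*u (f(u, l) = u + u = 2*u)
35024 - R(f(E, 1))**2 = 35024 - (2*4)**2 = 35024 - 1*8**2 = 35024 - 1*64 = 35024 - 64 = 34960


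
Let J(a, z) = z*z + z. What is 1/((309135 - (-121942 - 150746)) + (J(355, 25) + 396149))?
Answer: 1/978622 ≈ 1.0218e-6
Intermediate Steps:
J(a, z) = z + z² (J(a, z) = z² + z = z + z²)
1/((309135 - (-121942 - 150746)) + (J(355, 25) + 396149)) = 1/((309135 - (-121942 - 150746)) + (25*(1 + 25) + 396149)) = 1/((309135 - 1*(-272688)) + (25*26 + 396149)) = 1/((309135 + 272688) + (650 + 396149)) = 1/(581823 + 396799) = 1/978622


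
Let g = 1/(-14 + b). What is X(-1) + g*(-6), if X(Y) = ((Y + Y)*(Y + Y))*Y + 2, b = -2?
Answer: -13/8 ≈ -1.6250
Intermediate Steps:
g = -1/16 (g = 1/(-14 - 2) = 1/(-16) = -1/16 ≈ -0.062500)
X(Y) = 2 + 4*Y**3 (X(Y) = ((2*Y)*(2*Y))*Y + 2 = (4*Y**2)*Y + 2 = 4*Y**3 + 2 = 2 + 4*Y**3)
X(-1) + g*(-6) = (2 + 4*(-1)**3) - 1/16*(-6) = (2 + 4*(-1)) + 3/8 = (2 - 4) + 3/8 = -2 + 3/8 = -13/8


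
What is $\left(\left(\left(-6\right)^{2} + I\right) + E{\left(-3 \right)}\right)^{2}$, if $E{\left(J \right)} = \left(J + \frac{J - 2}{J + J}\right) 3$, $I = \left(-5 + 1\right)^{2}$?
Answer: $\frac{8281}{4} \approx 2070.3$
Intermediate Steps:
$I = 16$ ($I = \left(-4\right)^{2} = 16$)
$E{\left(J \right)} = 3 J + \frac{3 \left(-2 + J\right)}{2 J}$ ($E{\left(J \right)} = \left(J + \frac{-2 + J}{2 J}\right) 3 = 3 J + \frac{3 \left(-2 + J\right)}{2 J}$)
$\left(\left(\left(-6\right)^{2} + I\right) + E{\left(-3 \right)}\right)^{2} = \left(\left(\left(-6\right)^{2} + 16\right) + \left(\frac{3}{2} - \frac{3}{-3} + 3 \left(-3\right)\right)\right)^{2} = \left(\left(36 + 16\right) - \frac{13}{2}\right)^{2} = \left(52 + \left(\frac{3}{2} + 1 - 9\right)\right)^{2} = \left(52 - \frac{13}{2}\right)^{2} = \left(\frac{91}{2}\right)^{2} = \frac{8281}{4}$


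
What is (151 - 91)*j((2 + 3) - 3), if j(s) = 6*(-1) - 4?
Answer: -600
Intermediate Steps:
j(s) = -10 (j(s) = -6 - 4 = -10)
(151 - 91)*j((2 + 3) - 3) = (151 - 91)*(-10) = 60*(-10) = -600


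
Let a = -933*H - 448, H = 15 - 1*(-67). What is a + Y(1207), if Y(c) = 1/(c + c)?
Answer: -185766955/2414 ≈ -76954.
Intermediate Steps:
H = 82 (H = 15 + 67 = 82)
Y(c) = 1/(2*c)
a = -76954 (a = -933*82 - 448 = -76506 - 448 = -76954)
a + Y(1207) = -76954 + (½)/1207 = -76954 + (½)*(1/1207) = -76954 + 1/2414 = -185766955/2414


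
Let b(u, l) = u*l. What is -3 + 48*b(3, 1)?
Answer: 141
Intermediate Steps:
b(u, l) = l*u
-3 + 48*b(3, 1) = -3 + 48*(1*3) = -3 + 48*3 = -3 + 144 = 141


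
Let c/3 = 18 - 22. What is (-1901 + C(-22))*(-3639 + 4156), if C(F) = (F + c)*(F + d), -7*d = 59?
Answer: -3135605/7 ≈ -4.4794e+5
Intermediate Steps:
d = -59/7 (d = -⅐*59 = -59/7 ≈ -8.4286)
c = -12 (c = 3*(18 - 22) = 3*(-4) = -12)
C(F) = (-12 + F)*(-59/7 + F) (C(F) = (F - 12)*(F - 59/7) = (-12 + F)*(-59/7 + F))
(-1901 + C(-22))*(-3639 + 4156) = (-1901 + (708/7 + (-22)² - 143/7*(-22)))*(-3639 + 4156) = (-1901 + (708/7 + 484 + 3146/7))*517 = (-1901 + 7242/7)*517 = -6065/7*517 = -3135605/7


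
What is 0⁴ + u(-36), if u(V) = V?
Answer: -36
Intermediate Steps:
0⁴ + u(-36) = 0⁴ - 36 = 0 - 36 = -36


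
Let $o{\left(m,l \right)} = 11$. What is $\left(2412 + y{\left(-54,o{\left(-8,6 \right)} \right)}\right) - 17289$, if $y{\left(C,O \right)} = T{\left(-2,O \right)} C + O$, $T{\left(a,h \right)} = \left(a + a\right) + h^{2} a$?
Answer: $-1582$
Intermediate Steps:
$T{\left(a,h \right)} = 2 a + a h^{2}$
$y{\left(C,O \right)} = O + C \left(-4 - 2 O^{2}\right)$ ($y{\left(C,O \right)} = - 2 \left(2 + O^{2}\right) C + O = \left(-4 - 2 O^{2}\right) C + O = C \left(-4 - 2 O^{2}\right) + O = O + C \left(-4 - 2 O^{2}\right)$)
$\left(2412 + y{\left(-54,o{\left(-8,6 \right)} \right)}\right) - 17289 = \left(2412 - \left(-11 - 108 \left(2 + 11^{2}\right)\right)\right) - 17289 = \left(2412 - \left(-11 - 108 \left(2 + 121\right)\right)\right) - 17289 = \left(2412 - \left(-11 - 13284\right)\right) - 17289 = \left(2412 + \left(11 + 13284\right)\right) - 17289 = \left(2412 + 13295\right) - 17289 = 15707 - 17289 = -1582$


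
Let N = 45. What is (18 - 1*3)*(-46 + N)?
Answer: -15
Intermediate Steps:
(18 - 1*3)*(-46 + N) = (18 - 1*3)*(-46 + 45) = (18 - 3)*(-1) = 15*(-1) = -15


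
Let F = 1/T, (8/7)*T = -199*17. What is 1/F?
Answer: -23681/8 ≈ -2960.1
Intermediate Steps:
T = -23681/8 (T = 7*(-199*17)/8 = (7/8)*(-3383) = -23681/8 ≈ -2960.1)
F = -8/23681 (F = 1/(-23681/8) = -8/23681 ≈ -0.00033782)
1/F = 1/(-8/23681) = -23681/8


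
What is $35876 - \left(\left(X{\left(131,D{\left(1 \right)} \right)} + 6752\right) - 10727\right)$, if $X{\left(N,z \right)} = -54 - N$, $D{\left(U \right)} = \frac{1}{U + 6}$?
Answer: $40036$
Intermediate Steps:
$D{\left(U \right)} = \frac{1}{6 + U}$
$35876 - \left(\left(X{\left(131,D{\left(1 \right)} \right)} + 6752\right) - 10727\right) = 35876 - \left(\left(\left(-54 - 131\right) + 6752\right) - 10727\right) = 35876 - \left(\left(-185 + 6752\right) - 10727\right) = 35876 - \left(6567 - 10727\right) = 35876 - -4160 = 35876 + 4160 = 40036$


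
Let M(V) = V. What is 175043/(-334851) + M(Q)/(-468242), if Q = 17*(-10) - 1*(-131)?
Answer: -7449947747/14253754722 ≈ -0.52267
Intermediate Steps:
Q = -39 (Q = -170 + 131 = -39)
175043/(-334851) + M(Q)/(-468242) = 175043/(-334851) - 39/(-468242) = 175043*(-1/334851) - 39*(-1/468242) = -15913/30441 + 39/468242 = -7449947747/14253754722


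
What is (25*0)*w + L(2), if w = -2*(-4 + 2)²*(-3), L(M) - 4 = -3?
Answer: 1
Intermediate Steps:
L(M) = 1 (L(M) = 4 - 3 = 1)
w = 24 (w = -2*(-2)²*(-3) = -8*(-3) = -2*(-12) = 24)
(25*0)*w + L(2) = (25*0)*24 + 1 = 0*24 + 1 = 0 + 1 = 1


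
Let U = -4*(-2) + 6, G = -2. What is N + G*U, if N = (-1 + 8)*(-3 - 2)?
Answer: -63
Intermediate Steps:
U = 14 (U = 8 + 6 = 14)
N = -35 (N = 7*(-5) = -35)
N + G*U = -35 - 2*14 = -35 - 28 = -63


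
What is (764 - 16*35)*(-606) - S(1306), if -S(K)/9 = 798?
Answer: -116442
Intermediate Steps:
S(K) = -7182 (S(K) = -9*798 = -7182)
(764 - 16*35)*(-606) - S(1306) = (764 - 16*35)*(-606) - 1*(-7182) = (764 - 560)*(-606) + 7182 = 204*(-606) + 7182 = -123624 + 7182 = -116442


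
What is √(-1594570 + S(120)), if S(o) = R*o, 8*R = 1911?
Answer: I*√1565905 ≈ 1251.4*I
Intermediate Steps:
R = 1911/8 (R = (⅛)*1911 = 1911/8 ≈ 238.88)
S(o) = 1911*o/8
√(-1594570 + S(120)) = √(-1594570 + (1911/8)*120) = √(-1594570 + 28665) = √(-1565905) = I*√1565905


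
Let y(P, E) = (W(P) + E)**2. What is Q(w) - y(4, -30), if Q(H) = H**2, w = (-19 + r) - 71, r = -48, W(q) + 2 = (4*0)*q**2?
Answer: 18020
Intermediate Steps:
W(q) = -2 (W(q) = -2 + (4*0)*q**2 = -2 + 0*q**2 = -2 + 0 = -2)
y(P, E) = (-2 + E)**2
w = -138 (w = (-19 - 48) - 71 = -67 - 71 = -138)
Q(w) - y(4, -30) = (-138)**2 - (-2 - 30)**2 = 19044 - 1*(-32)**2 = 19044 - 1*1024 = 19044 - 1024 = 18020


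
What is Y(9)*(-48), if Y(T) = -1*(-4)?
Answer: -192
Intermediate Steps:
Y(T) = 4
Y(9)*(-48) = 4*(-48) = -192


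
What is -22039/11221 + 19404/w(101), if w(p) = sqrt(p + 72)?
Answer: -22039/11221 + 19404*sqrt(173)/173 ≈ 1473.3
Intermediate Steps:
w(p) = sqrt(72 + p)
-22039/11221 + 19404/w(101) = -22039/11221 + 19404/(sqrt(72 + 101)) = -22039*1/11221 + 19404/(sqrt(173)) = -22039/11221 + 19404*(sqrt(173)/173) = -22039/11221 + 19404*sqrt(173)/173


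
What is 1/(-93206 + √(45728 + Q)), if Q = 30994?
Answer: -46603/4343640857 - √76722/8687281714 ≈ -1.0761e-5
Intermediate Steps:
1/(-93206 + √(45728 + Q)) = 1/(-93206 + √(45728 + 30994)) = 1/(-93206 + √76722)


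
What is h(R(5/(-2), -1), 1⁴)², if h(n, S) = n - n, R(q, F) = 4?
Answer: 0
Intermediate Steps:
h(n, S) = 0
h(R(5/(-2), -1), 1⁴)² = 0² = 0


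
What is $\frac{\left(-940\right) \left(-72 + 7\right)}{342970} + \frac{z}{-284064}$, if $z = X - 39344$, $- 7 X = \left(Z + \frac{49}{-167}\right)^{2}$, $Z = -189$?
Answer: $\frac{947230604741}{2830310228647} \approx 0.33467$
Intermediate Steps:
$X = - \frac{142759792}{27889}$ ($X = - \frac{\left(-189 + \frac{49}{-167}\right)^{2}}{7} = - \frac{\left(-189 + 49 \left(- \frac{1}{167}\right)\right)^{2}}{7} = - \frac{\left(-189 - \frac{49}{167}\right)^{2}}{7} = - \frac{\left(- \frac{31612}{167}\right)^{2}}{7} = \left(- \frac{1}{7}\right) \frac{999318544}{27889} = - \frac{142759792}{27889} \approx -5118.9$)
$z = - \frac{1240024608}{27889}$ ($z = - \frac{142759792}{27889} - 39344 = - \frac{1240024608}{27889} \approx -44463.0$)
$\frac{\left(-940\right) \left(-72 + 7\right)}{342970} + \frac{z}{-284064} = \frac{\left(-940\right) \left(-72 + 7\right)}{342970} - \frac{1240024608}{27889 \left(-284064\right)} = \left(-940\right) \left(-65\right) \frac{1}{342970} - - \frac{12916923}{82523551} = 61100 \cdot \frac{1}{342970} + \frac{12916923}{82523551} = \frac{6110}{34297} + \frac{12916923}{82523551} = \frac{947230604741}{2830310228647}$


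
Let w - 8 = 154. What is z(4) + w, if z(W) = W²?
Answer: 178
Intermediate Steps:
w = 162 (w = 8 + 154 = 162)
z(4) + w = 4² + 162 = 16 + 162 = 178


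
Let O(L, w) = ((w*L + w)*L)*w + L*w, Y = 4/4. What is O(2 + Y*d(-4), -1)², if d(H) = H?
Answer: 16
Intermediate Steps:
Y = 1 (Y = 4*(¼) = 1)
O(L, w) = L*w + L*w*(w + L*w) (O(L, w) = ((L*w + w)*L)*w + L*w = ((w + L*w)*L)*w + L*w = (L*(w + L*w))*w + L*w = L*w*(w + L*w) + L*w = L*w + L*w*(w + L*w))
O(2 + Y*d(-4), -1)² = ((2 + 1*(-4))*(-1)*(1 - 1 + (2 + 1*(-4))*(-1)))² = ((2 - 4)*(-1)*(1 - 1 + (2 - 4)*(-1)))² = (-2*(-1)*(1 - 1 - 2*(-1)))² = (-2*(-1)*(1 - 1 + 2))² = (-2*(-1)*2)² = 4² = 16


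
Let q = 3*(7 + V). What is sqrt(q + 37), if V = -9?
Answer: sqrt(31) ≈ 5.5678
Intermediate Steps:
q = -6 (q = 3*(7 - 9) = 3*(-2) = -6)
sqrt(q + 37) = sqrt(-6 + 37) = sqrt(31)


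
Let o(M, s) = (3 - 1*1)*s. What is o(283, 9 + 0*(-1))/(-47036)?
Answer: -9/23518 ≈ -0.00038269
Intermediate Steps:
o(M, s) = 2*s (o(M, s) = (3 - 1)*s = 2*s)
o(283, 9 + 0*(-1))/(-47036) = (2*(9 + 0*(-1)))/(-47036) = (2*(9 + 0))*(-1/47036) = (2*9)*(-1/47036) = 18*(-1/47036) = -9/23518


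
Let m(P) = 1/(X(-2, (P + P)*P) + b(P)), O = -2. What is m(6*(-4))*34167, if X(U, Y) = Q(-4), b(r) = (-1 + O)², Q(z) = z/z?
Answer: 34167/10 ≈ 3416.7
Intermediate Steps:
Q(z) = 1
b(r) = 9 (b(r) = (-1 - 2)² = (-3)² = 9)
X(U, Y) = 1
m(P) = ⅒ (m(P) = 1/(1 + 9) = 1/10 = ⅒)
m(6*(-4))*34167 = (⅒)*34167 = 34167/10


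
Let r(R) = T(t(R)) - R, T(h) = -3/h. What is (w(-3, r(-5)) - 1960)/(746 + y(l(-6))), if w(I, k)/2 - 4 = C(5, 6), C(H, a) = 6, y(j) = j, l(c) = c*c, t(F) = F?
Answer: -970/391 ≈ -2.4808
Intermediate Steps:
l(c) = c**2
r(R) = -R - 3/R (r(R) = -3/R - R = -R - 3/R)
w(I, k) = 20 (w(I, k) = 8 + 2*6 = 8 + 12 = 20)
(w(-3, r(-5)) - 1960)/(746 + y(l(-6))) = (20 - 1960)/(746 + (-6)**2) = -1940/(746 + 36) = -1940/782 = -1940*1/782 = -970/391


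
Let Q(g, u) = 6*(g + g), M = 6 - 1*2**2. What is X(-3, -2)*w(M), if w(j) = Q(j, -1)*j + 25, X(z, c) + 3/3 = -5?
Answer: -438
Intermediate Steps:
X(z, c) = -6 (X(z, c) = -1 - 5 = -6)
M = 2 (M = 6 - 1*4 = 6 - 4 = 2)
Q(g, u) = 12*g (Q(g, u) = 6*(2*g) = 12*g)
w(j) = 25 + 12*j**2 (w(j) = (12*j)*j + 25 = 12*j**2 + 25 = 25 + 12*j**2)
X(-3, -2)*w(M) = -6*(25 + 12*2**2) = -6*(25 + 12*4) = -6*(25 + 48) = -6*73 = -438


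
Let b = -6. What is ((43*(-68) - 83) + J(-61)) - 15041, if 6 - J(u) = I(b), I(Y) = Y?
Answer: -18036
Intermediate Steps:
J(u) = 12 (J(u) = 6 - 1*(-6) = 6 + 6 = 12)
((43*(-68) - 83) + J(-61)) - 15041 = ((43*(-68) - 83) + 12) - 15041 = ((-2924 - 83) + 12) - 15041 = (-3007 + 12) - 15041 = -2995 - 15041 = -18036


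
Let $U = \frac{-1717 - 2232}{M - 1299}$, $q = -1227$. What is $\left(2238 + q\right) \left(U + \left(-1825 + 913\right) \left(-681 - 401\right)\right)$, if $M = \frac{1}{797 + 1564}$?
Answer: $\frac{3059705232361791}{3066938} \approx 9.9764 \cdot 10^{8}$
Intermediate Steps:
$M = \frac{1}{2361} \approx 0.00042355$
$U = \frac{9323589}{3066938}$ ($U = \frac{-1717 - 2232}{\frac{1}{2361} - 1299} = - \frac{3949}{- \frac{3066938}{2361}} = \left(-3949\right) \left(- \frac{2361}{3066938}\right) = \frac{9323589}{3066938} \approx 3.04$)
$\left(2238 + q\right) \left(U + \left(-1825 + 913\right) \left(-681 - 401\right)\right) = \left(2238 - 1227\right) \left(\frac{9323589}{3066938} + \left(-1825 + 913\right) \left(-681 - 401\right)\right) = 1011 \left(\frac{9323589}{3066938} - -986784\right) = 1011 \left(\frac{9323589}{3066938} + 986784\right) = 1011 \cdot \frac{3026414670981}{3066938} = \frac{3059705232361791}{3066938}$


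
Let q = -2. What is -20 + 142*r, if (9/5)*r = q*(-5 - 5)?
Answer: 14020/9 ≈ 1557.8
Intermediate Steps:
r = 100/9 (r = 5*(-2*(-5 - 5))/9 = 5*(-2*(-10))/9 = (5/9)*20 = 100/9 ≈ 11.111)
-20 + 142*r = -20 + 142*(100/9) = -20 + 14200/9 = 14020/9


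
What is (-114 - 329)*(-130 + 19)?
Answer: 49173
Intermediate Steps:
(-114 - 329)*(-130 + 19) = -443*(-111) = 49173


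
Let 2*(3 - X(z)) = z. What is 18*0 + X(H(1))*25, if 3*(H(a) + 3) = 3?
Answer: 100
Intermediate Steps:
H(a) = -2 (H(a) = -3 + (⅓)*3 = -3 + 1 = -2)
X(z) = 3 - z/2
18*0 + X(H(1))*25 = 18*0 + (3 - ½*(-2))*25 = 0 + (3 + 1)*25 = 0 + 4*25 = 0 + 100 = 100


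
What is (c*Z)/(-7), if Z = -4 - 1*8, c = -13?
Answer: -156/7 ≈ -22.286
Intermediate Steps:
Z = -12 (Z = -4 - 8 = -12)
(c*Z)/(-7) = -13*(-12)/(-7) = 156*(-⅐) = -156/7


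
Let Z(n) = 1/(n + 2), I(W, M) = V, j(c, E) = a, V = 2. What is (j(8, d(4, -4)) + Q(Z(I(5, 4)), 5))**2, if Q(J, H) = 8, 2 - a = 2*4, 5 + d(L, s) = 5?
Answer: 4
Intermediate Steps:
d(L, s) = 0 (d(L, s) = -5 + 5 = 0)
a = -6 (a = 2 - 2*4 = 2 - 1*8 = 2 - 8 = -6)
j(c, E) = -6
I(W, M) = 2
Z(n) = 1/(2 + n)
(j(8, d(4, -4)) + Q(Z(I(5, 4)), 5))**2 = (-6 + 8)**2 = 2**2 = 4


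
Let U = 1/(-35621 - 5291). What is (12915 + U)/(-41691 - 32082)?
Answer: -528378479/3018200976 ≈ -0.17506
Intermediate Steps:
U = -1/40912 (U = 1/(-40912) = -1/40912 ≈ -2.4443e-5)
(12915 + U)/(-41691 - 32082) = (12915 - 1/40912)/(-41691 - 32082) = (528378479/40912)/(-73773) = (528378479/40912)*(-1/73773) = -528378479/3018200976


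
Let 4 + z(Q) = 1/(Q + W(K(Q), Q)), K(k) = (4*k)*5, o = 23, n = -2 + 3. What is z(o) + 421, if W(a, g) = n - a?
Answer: 181811/436 ≈ 417.00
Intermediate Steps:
n = 1
K(k) = 20*k
W(a, g) = 1 - a
z(Q) = -4 + 1/(1 - 19*Q) (z(Q) = -4 + 1/(Q + (1 - 20*Q)) = -4 + 1/(1 - 19*Q))
z(o) + 421 = (3 - 76*23)/(-1 + 19*23) + 421 = (3 - 1748)/(-1 + 437) + 421 = -1745/436 + 421 = 181811/436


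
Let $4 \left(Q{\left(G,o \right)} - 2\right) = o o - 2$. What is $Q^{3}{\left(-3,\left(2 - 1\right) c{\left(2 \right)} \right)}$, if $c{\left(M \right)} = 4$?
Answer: $\frac{1331}{8} \approx 166.38$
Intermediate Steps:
$Q{\left(G,o \right)} = \frac{3}{2} + \frac{o^{2}}{4}$ ($Q{\left(G,o \right)} = 2 + \frac{o o - 2}{4} = 2 + \frac{o^{2} - 2}{4} = 2 + \frac{-2 + o^{2}}{4} = 2 + \left(- \frac{1}{2} + \frac{o^{2}}{4}\right) = \frac{3}{2} + \frac{o^{2}}{4}$)
$Q^{3}{\left(-3,\left(2 - 1\right) c{\left(2 \right)} \right)} = \left(\frac{3}{2} + \frac{\left(\left(2 - 1\right) 4\right)^{2}}{4}\right)^{3} = \left(\frac{3}{2} + \frac{\left(1 \cdot 4\right)^{2}}{4}\right)^{3} = \left(\frac{3}{2} + \frac{4^{2}}{4}\right)^{3} = \left(\frac{3}{2} + \frac{1}{4} \cdot 16\right)^{3} = \left(\frac{3}{2} + 4\right)^{3} = \left(\frac{11}{2}\right)^{3} = \frac{1331}{8}$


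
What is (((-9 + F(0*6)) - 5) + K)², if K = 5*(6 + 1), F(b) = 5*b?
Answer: 441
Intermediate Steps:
K = 35 (K = 5*7 = 35)
(((-9 + F(0*6)) - 5) + K)² = (((-9 + 5*(0*6)) - 5) + 35)² = (((-9 + 5*0) - 5) + 35)² = (((-9 + 0) - 5) + 35)² = ((-9 - 5) + 35)² = (-14 + 35)² = 21² = 441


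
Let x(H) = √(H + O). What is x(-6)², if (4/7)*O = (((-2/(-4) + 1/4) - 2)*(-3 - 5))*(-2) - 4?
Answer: -48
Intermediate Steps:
O = -42 (O = 7*((((-2/(-4) + 1/4) - 2)*(-3 - 5))*(-2) - 4)/4 = 7*((((-2*(-¼) + 1*(¼)) - 2)*(-8))*(-2) - 4)/4 = 7*((((½ + ¼) - 2)*(-8))*(-2) - 4)/4 = 7*(((¾ - 2)*(-8))*(-2) - 4)/4 = 7*(-5/4*(-8)*(-2) - 4)/4 = 7*(10*(-2) - 4)/4 = 7*(-20 - 4)/4 = (7/4)*(-24) = -42)
x(H) = √(-42 + H) (x(H) = √(H - 42) = √(-42 + H))
x(-6)² = (√(-42 - 6))² = (√(-48))² = (4*I*√3)² = -48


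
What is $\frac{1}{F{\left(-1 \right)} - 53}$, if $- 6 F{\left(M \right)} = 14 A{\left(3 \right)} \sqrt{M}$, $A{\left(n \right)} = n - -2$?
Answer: $- \frac{477}{26506} + \frac{105 i}{26506} \approx -0.017996 + 0.0039614 i$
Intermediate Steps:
$A{\left(n \right)} = 2 + n$ ($A{\left(n \right)} = n + 2 = 2 + n$)
$F{\left(M \right)} = - \frac{35 \sqrt{M}}{3}$ ($F{\left(M \right)} = - \frac{14 \left(2 + 3\right) \sqrt{M}}{6} = - \frac{14 \cdot 5 \sqrt{M}}{6} = - \frac{70 \sqrt{M}}{6} = - \frac{35 \sqrt{M}}{3}$)
$\frac{1}{F{\left(-1 \right)} - 53} = \frac{1}{- \frac{35 \sqrt{-1}}{3} - 53} = \frac{1}{- \frac{35 i}{3} - 53} = \frac{1}{-53 - \frac{35 i}{3}} = \frac{9 \left(-53 + \frac{35 i}{3}\right)}{26506}$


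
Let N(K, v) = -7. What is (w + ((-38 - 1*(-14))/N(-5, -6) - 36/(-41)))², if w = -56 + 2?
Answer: 203404644/82369 ≈ 2469.4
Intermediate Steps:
w = -54
(w + ((-38 - 1*(-14))/N(-5, -6) - 36/(-41)))² = (-54 + ((-38 - 1*(-14))/(-7) - 36/(-41)))² = (-54 + ((-38 + 14)*(-⅐) - 36*(-1/41)))² = (-54 + (-24*(-⅐) + 36/41))² = (-54 + (24/7 + 36/41))² = (-54 + 1236/287)² = (-14262/287)² = 203404644/82369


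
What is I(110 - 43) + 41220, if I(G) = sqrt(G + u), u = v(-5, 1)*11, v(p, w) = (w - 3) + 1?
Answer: 41220 + 2*sqrt(14) ≈ 41228.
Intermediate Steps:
v(p, w) = -2 + w (v(p, w) = (-3 + w) + 1 = -2 + w)
u = -11 (u = (-2 + 1)*11 = -1*11 = -11)
I(G) = sqrt(-11 + G) (I(G) = sqrt(G - 11) = sqrt(-11 + G))
I(110 - 43) + 41220 = sqrt(-11 + (110 - 43)) + 41220 = sqrt(-11 + 67) + 41220 = sqrt(56) + 41220 = 2*sqrt(14) + 41220 = 41220 + 2*sqrt(14)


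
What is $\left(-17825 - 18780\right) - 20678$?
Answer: $-57283$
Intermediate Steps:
$\left(-17825 - 18780\right) - 20678 = -36605 - 20678 = -57283$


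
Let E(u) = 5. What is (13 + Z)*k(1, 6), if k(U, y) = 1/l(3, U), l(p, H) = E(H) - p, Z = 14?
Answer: 27/2 ≈ 13.500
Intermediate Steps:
l(p, H) = 5 - p
k(U, y) = ½ (k(U, y) = 1/(5 - 1*3) = 1/(5 - 3) = 1/2 = ½)
(13 + Z)*k(1, 6) = (13 + 14)*(½) = 27*(½) = 27/2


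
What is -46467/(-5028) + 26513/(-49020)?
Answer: 44677187/5134845 ≈ 8.7008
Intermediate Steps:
-46467/(-5028) + 26513/(-49020) = -46467*(-1/5028) + 26513*(-1/49020) = 15489/1676 - 26513/49020 = 44677187/5134845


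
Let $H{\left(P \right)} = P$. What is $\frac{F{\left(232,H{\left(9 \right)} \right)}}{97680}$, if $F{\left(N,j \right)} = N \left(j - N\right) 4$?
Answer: $- \frac{12934}{6105} \approx -2.1186$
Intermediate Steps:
$F{\left(N,j \right)} = 4 N \left(j - N\right)$
$\frac{F{\left(232,H{\left(9 \right)} \right)}}{97680} = \frac{4 \cdot 232 \left(9 - 232\right)}{97680} = 4 \cdot 232 \left(9 - 232\right) \frac{1}{97680} = 4 \cdot 232 \left(-223\right) \frac{1}{97680} = \left(-206944\right) \frac{1}{97680} = - \frac{12934}{6105}$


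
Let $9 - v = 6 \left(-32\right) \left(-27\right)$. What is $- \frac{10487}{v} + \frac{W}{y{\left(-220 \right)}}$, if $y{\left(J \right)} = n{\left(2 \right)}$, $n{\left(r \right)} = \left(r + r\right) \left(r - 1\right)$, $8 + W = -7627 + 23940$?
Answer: $\frac{84420323}{20700} \approx 4078.3$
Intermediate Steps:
$W = 16305$ ($W = -8 + \left(-7627 + 23940\right) = -8 + 16313 = 16305$)
$n{\left(r \right)} = 2 r \left(-1 + r\right)$
$y{\left(J \right)} = 4$ ($y{\left(J \right)} = 2 \cdot 2 \left(-1 + 2\right) = 2 \cdot 2 \cdot 1 = 4$)
$v = -5175$ ($v = 9 - 6 \left(-32\right) \left(-27\right) = 9 - \left(-192\right) \left(-27\right) = 9 - 5184 = -5175$)
$- \frac{10487}{v} + \frac{W}{y{\left(-220 \right)}} = - \frac{10487}{-5175} + \frac{16305}{4} = \left(-10487\right) \left(- \frac{1}{5175}\right) + 16305 \cdot \frac{1}{4} = \frac{10487}{5175} + \frac{16305}{4} = \frac{84420323}{20700}$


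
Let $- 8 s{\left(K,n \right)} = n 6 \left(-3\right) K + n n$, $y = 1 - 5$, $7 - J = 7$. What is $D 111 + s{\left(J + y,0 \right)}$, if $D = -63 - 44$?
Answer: $-11877$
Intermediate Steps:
$J = 0$ ($J = 7 - 7 = 0$)
$y = -4$ ($y = 1 - 5 = -4$)
$D = -107$ ($D = -63 - 44 = -107$)
$s{\left(K,n \right)} = - \frac{n^{2}}{8} + \frac{9 K n}{4}$ ($s{\left(K,n \right)} = - \frac{n 6 \left(-3\right) K + n n}{8} = - \frac{6 n \left(-3\right) K + n^{2}}{8} = - \frac{- 18 n K + n^{2}}{8} = - \frac{- 18 K n + n^{2}}{8} = - \frac{n^{2} - 18 K n}{8} = - \frac{n^{2}}{8} + \frac{9 K n}{4}$)
$D 111 + s{\left(J + y,0 \right)} = \left(-107\right) 111 + \frac{1}{8} \cdot 0 \left(\left(-1\right) 0 + 18 \left(0 - 4\right)\right) = -11877 + \frac{1}{8} \cdot 0 \left(0 + 18 \left(-4\right)\right) = -11877 + \frac{1}{8} \cdot 0 \left(0 - 72\right) = -11877 + \frac{1}{8} \cdot 0 \left(-72\right) = -11877 + 0 = -11877$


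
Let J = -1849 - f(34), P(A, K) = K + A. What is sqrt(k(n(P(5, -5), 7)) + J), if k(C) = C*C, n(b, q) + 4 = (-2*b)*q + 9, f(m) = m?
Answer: I*sqrt(1858) ≈ 43.104*I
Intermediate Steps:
P(A, K) = A + K
n(b, q) = 5 - 2*b*q (n(b, q) = -4 + ((-2*b)*q + 9) = -4 + (-2*b*q + 9) = -4 + (9 - 2*b*q) = 5 - 2*b*q)
k(C) = C**2
J = -1883 (J = -1849 - 1*34 = -1849 - 34 = -1883)
sqrt(k(n(P(5, -5), 7)) + J) = sqrt((5 - 2*(5 - 5)*7)**2 - 1883) = sqrt((5 - 2*0*7)**2 - 1883) = sqrt((5 + 0)**2 - 1883) = sqrt(5**2 - 1883) = sqrt(25 - 1883) = sqrt(-1858) = I*sqrt(1858)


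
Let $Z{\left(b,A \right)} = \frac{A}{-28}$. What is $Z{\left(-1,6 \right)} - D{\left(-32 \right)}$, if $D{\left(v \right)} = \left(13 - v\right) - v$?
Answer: $- \frac{1081}{14} \approx -77.214$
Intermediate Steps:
$Z{\left(b,A \right)} = - \frac{A}{28}$ ($Z{\left(b,A \right)} = A \left(- \frac{1}{28}\right) = - \frac{A}{28}$)
$D{\left(v \right)} = 13 - 2 v$
$Z{\left(-1,6 \right)} - D{\left(-32 \right)} = \left(- \frac{1}{28}\right) 6 - \left(13 - -64\right) = - \frac{3}{14} - \left(13 + 64\right) = - \frac{3}{14} - 77 = - \frac{1081}{14}$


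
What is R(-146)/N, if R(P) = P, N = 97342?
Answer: -73/48671 ≈ -0.0014999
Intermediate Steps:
R(-146)/N = -146/97342 = -146*1/97342 = -73/48671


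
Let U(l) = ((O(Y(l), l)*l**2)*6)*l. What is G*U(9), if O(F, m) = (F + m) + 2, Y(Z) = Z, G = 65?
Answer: 5686200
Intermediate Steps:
O(F, m) = 2 + F + m
U(l) = 6*l**3*(2 + 2*l) (U(l) = (((2 + l + l)*l**2)*6)*l = (((2 + 2*l)*l**2)*6)*l = ((l**2*(2 + 2*l))*6)*l = (6*l**2*(2 + 2*l))*l = 6*l**3*(2 + 2*l))
G*U(9) = 65*(12*9**3*(1 + 9)) = 65*(12*729*10) = 65*87480 = 5686200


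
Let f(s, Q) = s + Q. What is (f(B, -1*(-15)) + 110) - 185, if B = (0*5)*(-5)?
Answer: -60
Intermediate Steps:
B = 0 (B = 0*(-5) = 0)
f(s, Q) = Q + s
(f(B, -1*(-15)) + 110) - 185 = ((-1*(-15) + 0) + 110) - 185 = ((15 + 0) + 110) - 185 = (15 + 110) - 185 = 125 - 185 = -60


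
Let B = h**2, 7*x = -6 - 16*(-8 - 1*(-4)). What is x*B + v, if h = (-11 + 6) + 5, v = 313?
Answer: 313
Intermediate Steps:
h = 0 (h = -5 + 5 = 0)
x = 58/7 (x = (-6 - 16*(-8 - 1*(-4)))/7 = (-6 - 16*(-8 + 4))/7 = (-6 - 16*(-4))/7 = (-6 + 64)/7 = (1/7)*58 = 58/7 ≈ 8.2857)
B = 0 (B = 0**2 = 0)
x*B + v = (58/7)*0 + 313 = 0 + 313 = 313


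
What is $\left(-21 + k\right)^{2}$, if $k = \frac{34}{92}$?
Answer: $\frac{900601}{2116} \approx 425.61$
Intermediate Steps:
$k = \frac{17}{46}$ ($k = 34 \cdot \frac{1}{92} = \frac{17}{46} \approx 0.36957$)
$\left(-21 + k\right)^{2} = \left(-21 + \frac{17}{46}\right)^{2} = \left(- \frac{949}{46}\right)^{2} = \frac{900601}{2116}$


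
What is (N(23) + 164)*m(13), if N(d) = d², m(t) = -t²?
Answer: -117117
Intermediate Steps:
(N(23) + 164)*m(13) = (23² + 164)*(-1*13²) = (529 + 164)*(-1*169) = 693*(-169) = -117117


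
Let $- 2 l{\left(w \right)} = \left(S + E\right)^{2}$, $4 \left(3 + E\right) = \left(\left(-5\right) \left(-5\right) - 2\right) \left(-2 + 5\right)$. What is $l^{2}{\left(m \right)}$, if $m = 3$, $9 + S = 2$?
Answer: $\frac{707281}{1024} \approx 690.7$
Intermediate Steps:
$S = -7$ ($S = -9 + 2 = -7$)
$E = \frac{57}{4}$ ($E = -3 + \frac{\left(\left(-5\right) \left(-5\right) - 2\right) \left(-2 + 5\right)}{4} = -3 + \frac{\left(25 - 2\right) 3}{4} = -3 + \frac{23 \cdot 3}{4} = -3 + \frac{1}{4} \cdot 69 = -3 + \frac{69}{4} = \frac{57}{4} \approx 14.25$)
$l{\left(w \right)} = - \frac{841}{32}$ ($l{\left(w \right)} = - \frac{\left(-7 + \frac{57}{4}\right)^{2}}{2} = - \frac{\left(\frac{29}{4}\right)^{2}}{2} = \left(- \frac{1}{2}\right) \frac{841}{16} = - \frac{841}{32}$)
$l^{2}{\left(m \right)} = \left(- \frac{841}{32}\right)^{2} = \frac{707281}{1024}$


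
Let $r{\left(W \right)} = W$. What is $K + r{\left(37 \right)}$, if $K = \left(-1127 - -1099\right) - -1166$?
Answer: $1175$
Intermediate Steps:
$K = 1138$ ($K = \left(-1127 + 1099\right) + 1166 = -28 + 1166 = 1138$)
$K + r{\left(37 \right)} = 1138 + 37 = 1175$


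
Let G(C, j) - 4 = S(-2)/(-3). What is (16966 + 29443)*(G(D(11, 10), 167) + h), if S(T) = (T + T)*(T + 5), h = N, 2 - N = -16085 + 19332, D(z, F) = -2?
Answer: -150225933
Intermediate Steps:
N = -3245 (N = 2 - (-16085 + 19332) = 2 - 1*3247 = 2 - 3247 = -3245)
h = -3245
S(T) = 2*T*(5 + T) (S(T) = (2*T)*(5 + T) = 2*T*(5 + T))
G(C, j) = 8 (G(C, j) = 4 + (2*(-2)*(5 - 2))/(-3) = 4 - 2*(-2)*3/3 = 4 - 1/3*(-12) = 4 + 4 = 8)
(16966 + 29443)*(G(D(11, 10), 167) + h) = (16966 + 29443)*(8 - 3245) = 46409*(-3237) = -150225933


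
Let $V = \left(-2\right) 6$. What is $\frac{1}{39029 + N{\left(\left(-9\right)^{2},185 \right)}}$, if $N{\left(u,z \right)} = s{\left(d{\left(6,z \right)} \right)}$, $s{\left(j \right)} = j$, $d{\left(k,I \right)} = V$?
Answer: $\frac{1}{39017} \approx 2.563 \cdot 10^{-5}$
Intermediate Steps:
$V = -12$
$d{\left(k,I \right)} = -12$
$N{\left(u,z \right)} = -12$
$\frac{1}{39029 + N{\left(\left(-9\right)^{2},185 \right)}} = \frac{1}{39029 - 12} = \frac{1}{39017}$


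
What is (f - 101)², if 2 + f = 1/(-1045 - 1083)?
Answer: 48042064225/4528384 ≈ 10609.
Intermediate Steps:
f = -4257/2128 (f = -2 + 1/(-1045 - 1083) = -2 + 1/(-2128) = -2 - 1/2128 = -4257/2128 ≈ -2.0005)
(f - 101)² = (-4257/2128 - 101)² = (-219185/2128)² = 48042064225/4528384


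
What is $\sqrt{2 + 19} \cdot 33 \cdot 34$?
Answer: $1122 \sqrt{21} \approx 5141.6$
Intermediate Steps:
$\sqrt{2 + 19} \cdot 33 \cdot 34 = \sqrt{21} \cdot 33 \cdot 34 = 33 \sqrt{21} \cdot 34 = 1122 \sqrt{21}$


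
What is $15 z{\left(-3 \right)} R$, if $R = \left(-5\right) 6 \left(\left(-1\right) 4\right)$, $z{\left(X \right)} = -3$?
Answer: $-5400$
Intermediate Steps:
$R = 120$ ($R = \left(-30\right) \left(-4\right) = 120$)
$15 z{\left(-3 \right)} R = 15 \left(-3\right) 120 = \left(-45\right) 120 = -5400$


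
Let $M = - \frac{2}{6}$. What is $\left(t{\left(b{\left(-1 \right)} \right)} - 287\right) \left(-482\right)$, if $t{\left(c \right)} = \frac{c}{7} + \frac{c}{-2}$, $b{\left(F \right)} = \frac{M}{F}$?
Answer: $\frac{2906219}{21} \approx 1.3839 \cdot 10^{5}$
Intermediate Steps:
$M = - \frac{1}{3}$ ($M = \left(-2\right) \frac{1}{6} = - \frac{1}{3} \approx -0.33333$)
$b{\left(F \right)} = - \frac{1}{3 F}$
$t{\left(c \right)} = - \frac{5 c}{14}$ ($t{\left(c \right)} = c \frac{1}{7} + c \left(- \frac{1}{2}\right) = \frac{c}{7} - \frac{c}{2} = - \frac{5 c}{14}$)
$\left(t{\left(b{\left(-1 \right)} \right)} - 287\right) \left(-482\right) = \left(- \frac{5 \left(- \frac{1}{3 \left(-1\right)}\right)}{14} - 287\right) \left(-482\right) = \left(- \frac{5 \left(\left(- \frac{1}{3}\right) \left(-1\right)\right)}{14} - 287\right) \left(-482\right) = \left(\left(- \frac{5}{14}\right) \frac{1}{3} - 287\right) \left(-482\right) = \left(- \frac{5}{42} - 287\right) \left(-482\right) = \left(- \frac{12059}{42}\right) \left(-482\right) = \frac{2906219}{21}$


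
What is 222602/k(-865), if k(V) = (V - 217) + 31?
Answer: -222602/1051 ≈ -211.80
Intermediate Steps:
k(V) = -186 + V (k(V) = (-217 + V) + 31 = -186 + V)
222602/k(-865) = 222602/(-186 - 865) = 222602/(-1051) = 222602*(-1/1051) = -222602/1051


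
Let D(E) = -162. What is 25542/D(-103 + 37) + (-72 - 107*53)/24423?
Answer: -3856436/24423 ≈ -157.90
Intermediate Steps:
25542/D(-103 + 37) + (-72 - 107*53)/24423 = 25542/(-162) + (-72 - 107*53)/24423 = 25542*(-1/162) + (-72 - 5671)*(1/24423) = -473/3 - 5743*1/24423 = -473/3 - 5743/24423 = -3856436/24423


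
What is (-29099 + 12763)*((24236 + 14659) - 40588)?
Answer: 27656848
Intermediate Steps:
(-29099 + 12763)*((24236 + 14659) - 40588) = -16336*(38895 - 40588) = -16336*(-1693) = 27656848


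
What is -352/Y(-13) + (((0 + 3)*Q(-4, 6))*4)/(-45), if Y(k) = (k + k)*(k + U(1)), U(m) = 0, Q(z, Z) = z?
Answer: 64/2535 ≈ 0.025247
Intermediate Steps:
Y(k) = 2*k² (Y(k) = (k + k)*(k + 0) = (2*k)*k = 2*k²)
-352/Y(-13) + (((0 + 3)*Q(-4, 6))*4)/(-45) = -352/(2*(-13)²) + (((0 + 3)*(-4))*4)/(-45) = -352/(2*169) + ((3*(-4))*4)*(-1/45) = -352/338 - 12*4*(-1/45) = -352*1/338 - 48*(-1/45) = -176/169 + 16/15 = 64/2535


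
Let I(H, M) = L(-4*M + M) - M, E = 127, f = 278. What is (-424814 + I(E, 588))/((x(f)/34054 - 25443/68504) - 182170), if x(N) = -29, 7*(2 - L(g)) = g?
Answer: 165300037735328/70828909953543 ≈ 2.3338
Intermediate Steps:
L(g) = 2 - g/7
I(H, M) = 2 - 4*M/7 (I(H, M) = (2 - (-4*M + M)/7) - M = (2 - (-3)*M/7) - M = (2 + 3*M/7) - M = 2 - 4*M/7)
(-424814 + I(E, 588))/((x(f)/34054 - 25443/68504) - 182170) = (-424814 + (2 - 4/7*588))/((-29/34054 - 25443/68504) - 182170) = (-424814 + (2 - 336))/((-29*1/34054 - 25443*1/68504) - 182170) = (-424814 - 334)/((-29/34054 - 25443/68504) - 182170) = -425148/(-434211269/1166417608 - 182170) = -425148/(-212486729860629/1166417608) = -425148*(-1166417608/212486729860629) = 165300037735328/70828909953543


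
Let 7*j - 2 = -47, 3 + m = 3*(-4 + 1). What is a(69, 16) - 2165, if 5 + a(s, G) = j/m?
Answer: -60745/28 ≈ -2169.5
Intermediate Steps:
m = -12 (m = -3 + 3*(-4 + 1) = -3 + 3*(-3) = -3 - 9 = -12)
j = -45/7 (j = 2/7 + (1/7)*(-47) = 2/7 - 47/7 = -45/7 ≈ -6.4286)
a(s, G) = -125/28 (a(s, G) = -5 - 45/7/(-12) = -5 - 45/7*(-1/12) = -5 + 15/28 = -125/28)
a(69, 16) - 2165 = -125/28 - 2165 = -60745/28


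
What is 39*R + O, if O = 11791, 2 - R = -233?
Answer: 20956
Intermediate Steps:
R = 235 (R = 2 - 1*(-233) = 2 + 233 = 235)
39*R + O = 39*235 + 11791 = 9165 + 11791 = 20956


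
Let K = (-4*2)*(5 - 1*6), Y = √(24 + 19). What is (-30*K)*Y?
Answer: -240*√43 ≈ -1573.8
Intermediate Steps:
Y = √43 ≈ 6.5574
K = 8 (K = -8*(5 - 6) = -8*(-1) = 8)
(-30*K)*Y = (-30*8)*√43 = -240*√43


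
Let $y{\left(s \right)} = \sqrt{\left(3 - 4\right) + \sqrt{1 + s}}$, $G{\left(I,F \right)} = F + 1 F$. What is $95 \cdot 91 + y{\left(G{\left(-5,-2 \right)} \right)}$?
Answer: $8645 + \sqrt{-1 + i \sqrt{3}} \approx 8645.7 + 1.2247 i$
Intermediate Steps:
$G{\left(I,F \right)} = 2 F$ ($G{\left(I,F \right)} = F + F = 2 F$)
$y{\left(s \right)} = \sqrt{-1 + \sqrt{1 + s}}$ ($y{\left(s \right)} = \sqrt{\left(3 - 4\right) + \sqrt{1 + s}} = \sqrt{-1 + \sqrt{1 + s}}$)
$95 \cdot 91 + y{\left(G{\left(-5,-2 \right)} \right)} = 95 \cdot 91 + \sqrt{-1 + \sqrt{1 + 2 \left(-2\right)}} = 8645 + \sqrt{-1 + \sqrt{1 - 4}} = 8645 + \sqrt{-1 + \sqrt{-3}} = 8645 + \sqrt{-1 + i \sqrt{3}}$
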